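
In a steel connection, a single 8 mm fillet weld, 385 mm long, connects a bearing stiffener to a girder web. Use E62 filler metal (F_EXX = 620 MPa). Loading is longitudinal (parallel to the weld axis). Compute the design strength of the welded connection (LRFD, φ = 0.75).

φR_n ≈ 608 kN

Effective throat t_e = 0.707 × 8 = 5.656 mm.
Total length L = 385 mm; A_we = 5.656 × 385 = 2178 mm².
F_nw = 0.6 F_EXX = 0.6 × 620 = 372 MPa.
φR_n = 0.75 × 372 × 2178 × 10⁻³ = 607.5 kN.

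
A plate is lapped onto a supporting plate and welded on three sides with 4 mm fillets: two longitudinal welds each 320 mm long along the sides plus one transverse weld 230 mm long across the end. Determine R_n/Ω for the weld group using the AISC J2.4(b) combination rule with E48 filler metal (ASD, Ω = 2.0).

R_n/Ω ≈ 362 kN

E48XX → F_EXX = 480 MPa.
t_e = 0.707 × 4 = 2.828 mm.
R_nwl = 0.6 × 480 × 2.828 × 640 × 10⁻³ = 521.3 kN (longitudinal, 2 welds).
R_nwt = 0.6 × 480 × 2.828 × 230 × 10⁻³ = 187.3 kN (transverse, base value).
(i) R_nwl + R_nwt = 708.6 kN; (ii) 0.85 R_nwl + 1.5 R_nwt = 724.1 kN.
R_n = max = 724.1 kN [governs: (ii)]; R_n/Ω = 362 kN.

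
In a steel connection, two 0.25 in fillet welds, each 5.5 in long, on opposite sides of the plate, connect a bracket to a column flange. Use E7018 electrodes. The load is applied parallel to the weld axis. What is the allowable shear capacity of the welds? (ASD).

R_n/Ω ≈ 40.8 kip

E70XX → F_EXX = 70 ksi.
Effective throat t_e = 0.707 × 0.25 = 0.1767 in.
Total length L = 11 in; A_we = 0.1767 × 11 = 1.944 in².
F_nw = 0.6 F_EXX = 0.6 × 70 = 42 ksi.
R_n = 42 × 1.944 = 81.66 kip; R_n/Ω = 81.66/2.0 = 40.83 kip.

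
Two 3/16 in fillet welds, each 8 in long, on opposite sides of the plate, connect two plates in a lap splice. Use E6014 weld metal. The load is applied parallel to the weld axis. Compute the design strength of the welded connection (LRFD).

φR_n ≈ 57.3 kip

E60XX → F_EXX = 60 ksi.
Effective throat t_e = 0.707 × 0.1875 = 0.1326 in.
Total length L = 16 in; A_we = 0.1326 × 16 = 2.121 in².
F_nw = 0.6 F_EXX = 0.6 × 60 = 36 ksi.
φR_n = 0.75 × 36 × 2.121 = 57.27 kip.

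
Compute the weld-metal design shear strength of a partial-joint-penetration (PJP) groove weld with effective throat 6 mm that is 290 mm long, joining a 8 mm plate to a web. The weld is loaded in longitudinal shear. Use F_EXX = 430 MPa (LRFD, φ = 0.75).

φR_n ≈ 337 kN

Effective throat (given) t_e = 6 mm.
A_we = 6 × 290 = 1740 mm².
F_nw = 0.6 F_EXX = 258 MPa.
φR_n = 0.75 × 258 × 1740 × 10⁻³ = 336.7 kN.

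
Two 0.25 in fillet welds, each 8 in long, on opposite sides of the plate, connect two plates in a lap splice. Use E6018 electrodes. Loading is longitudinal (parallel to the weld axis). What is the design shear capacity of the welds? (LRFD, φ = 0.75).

E60XX → F_EXX = 60 ksi.
Effective throat t_e = 0.707 × 0.25 = 0.1767 in.
Total length L = 16 in; A_we = 0.1767 × 16 = 2.828 in².
F_nw = 0.6 F_EXX = 0.6 × 60 = 36 ksi.
φR_n = 0.75 × 36 × 2.828 = 76.36 kips.

φR_n ≈ 76.4 kips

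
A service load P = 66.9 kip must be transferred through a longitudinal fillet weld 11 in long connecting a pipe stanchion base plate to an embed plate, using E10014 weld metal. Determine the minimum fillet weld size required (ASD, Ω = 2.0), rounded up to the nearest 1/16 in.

w = 5/16 in

E100XX → F_EXX = 100 ksi.
Total weld length L = 11 in.
Required throat t_e = P × Ω / (0.6 F_EXX × L) = 66.9 × 2.0 / (0.6 × 100 × 11) = 0.2027 in.
Required leg w = t_e / 0.707 = 0.2867 in → use 5/16 in.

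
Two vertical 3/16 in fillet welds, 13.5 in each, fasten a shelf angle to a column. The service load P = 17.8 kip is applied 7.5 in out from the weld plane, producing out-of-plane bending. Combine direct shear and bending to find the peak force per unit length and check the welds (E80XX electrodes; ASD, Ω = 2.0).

E80XX → F_EXX = 80 ksi.
L_w = 2 × 13.5 = 27 in; section modulus (unit throat) S = 2 × L²/6 = 60.75 in².
Direct shear f_v = P/L_w = 17.8/27 = 0.6593 kip/in.
Moment M = P × e = 17.8 × 7.5 = 133.5 kip·in; bending f_b = M/S = 2.198 kip/in.
f_max = √(f_v² + f_b²) = √(0.6593² + 2.198²) = 2.294 kip/in.
r_n/Ω = (1/2.0) × 0.6 × 80 × (0.707 × 0.1875) = 3.181 kip/in → adequate.

f_max ≈ 2.29 kip/in; adequate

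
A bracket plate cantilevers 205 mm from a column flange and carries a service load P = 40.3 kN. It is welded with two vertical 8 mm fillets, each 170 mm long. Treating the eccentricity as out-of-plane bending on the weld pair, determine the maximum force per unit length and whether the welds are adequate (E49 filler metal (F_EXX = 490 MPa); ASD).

f_max ≈ 866 N/mm; NOT adequate

L_w = 2 × 170 = 340 mm; section modulus (unit throat) S = 2 × L²/6 = 9633 mm².
Direct shear f_v = P/L_w = 40.3×10³/340 = 118.5 N/mm.
Moment M = P × e = 40.3×10³ × 205 = 8261500 N·mm; bending f_b = M/S = 857.6 N/mm.
f_max = √(f_v² + f_b²) = √(118.5² + 857.6²) = 865.7 N/mm.
r_n/Ω = (1/2.0) × 0.6 × 490 × (0.707 × 8) = 831.4 N/mm → NOT adequate.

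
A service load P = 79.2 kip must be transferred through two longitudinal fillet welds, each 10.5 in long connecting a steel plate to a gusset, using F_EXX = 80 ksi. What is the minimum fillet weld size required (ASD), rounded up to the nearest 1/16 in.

Total weld length L = 21 in.
Required throat t_e = P × Ω / (0.6 F_EXX × L) = 79.2 × 2.0 / (0.6 × 80 × 21) = 0.1571 in.
Required leg w = t_e / 0.707 = 0.2223 in → use 1/4 in.

w = 1/4 in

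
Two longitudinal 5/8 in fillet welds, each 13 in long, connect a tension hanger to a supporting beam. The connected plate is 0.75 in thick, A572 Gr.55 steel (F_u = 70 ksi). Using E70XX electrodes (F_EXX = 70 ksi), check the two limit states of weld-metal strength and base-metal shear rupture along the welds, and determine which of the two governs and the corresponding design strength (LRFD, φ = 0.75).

t_e = 0.707 × 0.625 = 0.4419 in; L = 26 in.
Weld metal: φR_n = 0.75 × 0.6 × 70 × 0.4419 × 26 = 361.9 kip.
Base metal (shear rupture): φR_n = 0.75 × 0.6 × 70 × 0.75 × 26 = 614.2 kip.
Governing: weld metal.

φR_n ≈ 362 kip (weld metal governs)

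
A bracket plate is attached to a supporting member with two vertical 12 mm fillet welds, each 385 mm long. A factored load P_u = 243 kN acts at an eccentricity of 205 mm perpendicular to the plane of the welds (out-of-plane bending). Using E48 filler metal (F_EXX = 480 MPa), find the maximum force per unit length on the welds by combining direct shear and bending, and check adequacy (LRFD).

L_w = 2 × 385 = 770 mm; section modulus (unit throat) S = 2 × L²/6 = 49410 mm².
Direct shear f_v = P/L_w = 243×10³/770 = 315.6 N/mm.
Moment M = P × e = 243×10³ × 205 = 49815000 N·mm; bending f_b = M/S = 1008 N/mm.
f_max = √(f_v² + f_b²) = √(315.6² + 1008²) = 1056 N/mm.
φr_n = 0.75 × 0.6 × 480 × (0.707 × 12) = 1833 N/mm → adequate.

f_max ≈ 1060 N/mm; adequate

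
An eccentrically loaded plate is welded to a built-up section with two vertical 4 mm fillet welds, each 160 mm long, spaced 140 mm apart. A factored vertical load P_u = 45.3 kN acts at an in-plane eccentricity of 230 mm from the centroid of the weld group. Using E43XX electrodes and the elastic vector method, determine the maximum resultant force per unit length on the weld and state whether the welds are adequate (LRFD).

f_max ≈ 595 N/mm; NOT adequate

E43XX → F_EXX = 430 MPa.
Total weld length L_w = 320 mm. Treat welds as unit-width lines.
Polar moment about centroid: J = 2[d³/12 + d(b/2)²] = 2[160³/12 + 160×70²] = 2251000 mm³.
Direct shear f_v = P/L_w = 45.3×10³ / 320 = 141.6 N/mm (vertical).
Torsion M = P·e = 45.3×10³ × 230 = 10419000 N·mm.
Critical point at (x, y) = (70, 80) from centroid. f_tx = M·y/J = 370.3 N/mm; f_ty = M·x/J = 324.1 N/mm.
Resultant f_max = √[f_tx² + (f_v + f_ty)²] = √[370.3² + (141.6 + 324.1)²] = 594.9 N/mm.
Capacity per unit length: φr_n = 0.75 × 0.6 × 430 × (0.707 × 4) = 547.2 N/mm.
594.9 > 547.2 → NOT adequate.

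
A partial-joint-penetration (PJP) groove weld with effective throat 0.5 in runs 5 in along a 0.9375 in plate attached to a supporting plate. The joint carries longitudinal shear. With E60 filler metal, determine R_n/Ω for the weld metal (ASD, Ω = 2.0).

R_n/Ω ≈ 45 kips

E60XX → F_EXX = 60 ksi.
Effective throat (given) t_e = 0.5 in.
A_we = 0.5 × 5 = 2.5 in².
F_nw = 0.6 F_EXX = 36 ksi.
R_n/Ω = (36 × 2.5) / 2.0 = 45 kips.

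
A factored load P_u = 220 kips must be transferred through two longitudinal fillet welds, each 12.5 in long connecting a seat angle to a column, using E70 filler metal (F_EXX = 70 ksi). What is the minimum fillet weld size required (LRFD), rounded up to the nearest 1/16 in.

Total weld length L = 25 in.
Required throat t_e = P_u / (φ × 0.6 F_EXX × L) = 220 / (0.75 × 0.6 × 70 × 25) = 0.2794 in.
Required leg w = t_e / 0.707 = 0.3951 in → use 7/16 in.

w = 7/16 in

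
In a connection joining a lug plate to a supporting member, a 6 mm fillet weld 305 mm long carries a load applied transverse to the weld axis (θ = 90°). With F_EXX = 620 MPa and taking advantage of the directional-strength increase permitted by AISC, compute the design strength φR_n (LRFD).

φR_n ≈ 541 kN

t_e = 0.707 × 6 = 4.242 mm; A_we = 4.242 × 305 = 1294 mm².
Directional factor: 1.0 + 0.5 sin^1.5(90°) = 1.5.
F_nw = 0.6 × 620 × 1.5 = 558 MPa.
φR_n = 0.75 × 558 × 1294 × 10⁻³ = 541.5 kN.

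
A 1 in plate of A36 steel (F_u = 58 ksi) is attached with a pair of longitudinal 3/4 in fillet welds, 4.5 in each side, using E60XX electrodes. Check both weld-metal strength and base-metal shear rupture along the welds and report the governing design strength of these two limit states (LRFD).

φR_n ≈ 129 kip (weld metal governs)

E60XX → F_EXX = 60 ksi.
t_e = 0.707 × 0.75 = 0.5302 in; L = 9 in.
Weld metal: φR_n = 0.75 × 0.6 × 60 × 0.5302 × 9 = 128.9 kip.
Base metal (shear rupture): φR_n = 0.75 × 0.6 × 58 × 1 × 9 = 234.9 kip.
Governing: weld metal.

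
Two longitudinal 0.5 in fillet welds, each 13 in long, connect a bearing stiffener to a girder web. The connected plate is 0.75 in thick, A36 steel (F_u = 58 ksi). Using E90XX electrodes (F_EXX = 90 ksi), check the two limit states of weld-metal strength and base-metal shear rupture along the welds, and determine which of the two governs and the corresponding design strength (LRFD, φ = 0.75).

t_e = 0.707 × 0.5 = 0.3535 in; L = 26 in.
Weld metal: φR_n = 0.75 × 0.6 × 90 × 0.3535 × 26 = 372.2 kips.
Base metal (shear rupture): φR_n = 0.75 × 0.6 × 58 × 0.75 × 26 = 508.9 kips.
Governing: weld metal.

φR_n ≈ 372 kips (weld metal governs)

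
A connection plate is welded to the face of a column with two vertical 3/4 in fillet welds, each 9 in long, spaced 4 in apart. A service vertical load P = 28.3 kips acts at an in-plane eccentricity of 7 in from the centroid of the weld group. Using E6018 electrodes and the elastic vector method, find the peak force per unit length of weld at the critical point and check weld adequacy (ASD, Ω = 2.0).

E60XX → F_EXX = 60 ksi.
Total weld length L_w = 18 in. Treat welds as unit-width lines.
Polar moment about centroid: J = 2[d³/12 + d(b/2)²] = 2[9³/12 + 9×2²] = 193.5 in³.
Direct shear f_v = P/L_w = 28.3 / 18 = 1.572 kip/in (vertical).
Torsion M = P·e = 28.3 × 7 = 198.1 kip·in.
Critical point at (x, y) = (2, 4.5) from centroid. f_tx = M·y/J = 4.607 kip/in; f_ty = M·x/J = 2.048 kip/in.
Resultant f_max = √[f_tx² + (f_v + f_ty)²] = √[4.607² + (1.572 + 2.048)²] = 5.859 kip/in.
Capacity per unit length: r_n/Ω = (1/2.0) × 0.6 × 60 × (0.707 × 0.75) = 9.544 kip/in.
5.859 ≤ 9.544 → adequate.

f_max ≈ 5.86 kip/in; adequate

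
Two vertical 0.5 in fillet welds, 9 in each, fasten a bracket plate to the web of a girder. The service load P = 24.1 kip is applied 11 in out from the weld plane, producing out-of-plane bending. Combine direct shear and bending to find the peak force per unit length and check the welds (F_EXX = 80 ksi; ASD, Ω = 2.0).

f_max ≈ 9.91 kip/in; NOT adequate

L_w = 2 × 9 = 18 in; section modulus (unit throat) S = 2 × L²/6 = 27 in².
Direct shear f_v = P/L_w = 24.1/18 = 1.339 kip/in.
Moment M = P × e = 24.1 × 11 = 265.1 kip·in; bending f_b = M/S = 9.819 kip/in.
f_max = √(f_v² + f_b²) = √(1.339² + 9.819²) = 9.909 kip/in.
r_n/Ω = (1/2.0) × 0.6 × 80 × (0.707 × 0.5) = 8.484 kip/in → NOT adequate.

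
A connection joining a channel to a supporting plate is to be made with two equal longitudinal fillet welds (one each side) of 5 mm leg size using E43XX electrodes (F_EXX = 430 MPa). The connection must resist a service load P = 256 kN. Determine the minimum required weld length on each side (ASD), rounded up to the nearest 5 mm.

Throat t_e = 0.707 × 5 = 3.535 mm.
r_n/Ω = (0.6 × 430 × 3.535) / 2.0 = 456 N/mm = 0.456 kN/mm.
L_req = P / (r_n/Ω) = 256 / 0.456 = 561.4 mm total.
Per side: 561.4 / 2 = 280.7 mm.
Round up → use L = 285 mm on each side.

L = 285 mm on each side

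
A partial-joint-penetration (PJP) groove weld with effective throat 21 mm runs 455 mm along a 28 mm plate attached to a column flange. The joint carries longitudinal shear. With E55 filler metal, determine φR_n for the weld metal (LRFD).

φR_n ≈ 2360 kN

E55XX → F_EXX = 550 MPa.
Effective throat (given) t_e = 21 mm.
A_we = 21 × 455 = 9555 mm².
F_nw = 0.6 F_EXX = 330 MPa.
φR_n = 0.75 × 330 × 9555 × 10⁻³ = 2365 kN.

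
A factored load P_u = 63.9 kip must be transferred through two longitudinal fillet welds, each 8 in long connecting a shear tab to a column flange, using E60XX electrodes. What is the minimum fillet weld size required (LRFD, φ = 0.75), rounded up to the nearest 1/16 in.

w = 1/4 in

E60XX → F_EXX = 60 ksi.
Total weld length L = 16 in.
Required throat t_e = P_u / (φ × 0.6 F_EXX × L) = 63.9 / (0.75 × 0.6 × 60 × 16) = 0.1479 in.
Required leg w = t_e / 0.707 = 0.2092 in → use 1/4 in.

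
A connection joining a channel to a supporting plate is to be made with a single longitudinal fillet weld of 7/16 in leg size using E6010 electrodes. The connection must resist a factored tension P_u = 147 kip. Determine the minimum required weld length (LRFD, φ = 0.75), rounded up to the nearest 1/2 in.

E60XX → F_EXX = 60 ksi.
Throat t_e = 0.707 × 0.4375 = 0.3093 in.
φr_n = 0.75 × 0.6 × 60 × 0.3093 = 8.351 kip/in.
L_req = P_u / φr_n = 147 / 8.351 = 17.6 in total.
Round up → use L = 18 in.

L = 18 in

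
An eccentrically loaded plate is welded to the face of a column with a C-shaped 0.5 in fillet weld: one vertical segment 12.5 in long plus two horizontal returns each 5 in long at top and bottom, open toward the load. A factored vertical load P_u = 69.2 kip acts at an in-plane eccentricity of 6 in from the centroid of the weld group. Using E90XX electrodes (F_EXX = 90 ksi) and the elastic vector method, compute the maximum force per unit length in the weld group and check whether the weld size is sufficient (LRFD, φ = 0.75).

Total weld length L_w = 22.5 in. Treat welds as unit-width lines.
Centroid: x̄ = 2×5×2.5 / 22.5 = 1.111 in from the vertical weld.
Polar moment about centroid: J = I_x + I_y = [12.5³/12 + 2×5×6.25²] + [12.5×1.111² + 2(5³/12 + 5×1.389²)] = 608.9 in³.
Direct shear f_v = P/L_w = 69.2 / 22.5 = 3.076 kip/in (vertical).
Torsion M = P·e = 69.2 × 6 = 415.2 kip·in.
Critical point at (x, y) = (3.889, 6.25) from centroid. f_tx = M·y/J = 4.261 kip/in; f_ty = M·x/J = 2.652 kip/in.
Resultant f_max = √[f_tx² + (f_v + f_ty)²] = √[4.261² + (3.076 + 2.652)²] = 7.139 kip/in.
Capacity per unit length: φr_n = 0.75 × 0.6 × 90 × (0.707 × 0.5) = 14.32 kip/in.
7.139 ≤ 14.32 → adequate.

f_max ≈ 7.14 kip/in; adequate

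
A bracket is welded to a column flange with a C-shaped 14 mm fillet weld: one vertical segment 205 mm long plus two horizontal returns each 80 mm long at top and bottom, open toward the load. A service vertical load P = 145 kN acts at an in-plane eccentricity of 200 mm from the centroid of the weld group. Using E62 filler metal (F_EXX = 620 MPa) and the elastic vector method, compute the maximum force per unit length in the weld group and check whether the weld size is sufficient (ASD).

f_max ≈ 1570 N/mm; adequate

Total weld length L_w = 365 mm. Treat welds as unit-width lines.
Centroid: x̄ = 2×80×40 / 365 = 17.53 mm from the vertical weld.
Polar moment about centroid: J = I_x + I_y = [205³/12 + 2×80×102.5²] + [205×17.53² + 2(80³/12 + 80×22.47²)] = 2628000 mm³.
Direct shear f_v = P/L_w = 145×10³ / 365 = 397.3 N/mm (vertical).
Torsion M = P·e = 145×10³ × 200 = 29000000 N·mm.
Critical point at (x, y) = (62.47, 102.5) from centroid. f_tx = M·y/J = 1131 N/mm; f_ty = M·x/J = 689.3 N/mm.
Resultant f_max = √[f_tx² + (f_v + f_ty)²] = √[1131² + (397.3 + 689.3)²] = 1568 N/mm.
Capacity per unit length: r_n/Ω = (1/2.0) × 0.6 × 620 × (0.707 × 14) = 1841 N/mm.
1568 ≤ 1841 → adequate.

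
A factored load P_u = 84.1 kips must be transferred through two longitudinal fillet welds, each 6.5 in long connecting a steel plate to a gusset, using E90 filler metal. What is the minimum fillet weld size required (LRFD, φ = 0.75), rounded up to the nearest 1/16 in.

w = 1/4 in

E90XX → F_EXX = 90 ksi.
Total weld length L = 13 in.
Required throat t_e = P_u / (φ × 0.6 F_EXX × L) = 84.1 / (0.75 × 0.6 × 90 × 13) = 0.1597 in.
Required leg w = t_e / 0.707 = 0.2259 in → use 1/4 in.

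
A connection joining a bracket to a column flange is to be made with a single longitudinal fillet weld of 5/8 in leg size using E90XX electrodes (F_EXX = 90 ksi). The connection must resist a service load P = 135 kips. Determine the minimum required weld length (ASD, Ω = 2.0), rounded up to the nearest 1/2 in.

Throat t_e = 0.707 × 0.625 = 0.4419 in.
r_n/Ω = (0.6 × 90 × 0.4419) / 2.0 = 11.93 kip/in.
L_req = P / (r_n/Ω) = 135 / 11.93 = 11.32 in total.
Round up → use L = 11.5 in.

L = 11.5 in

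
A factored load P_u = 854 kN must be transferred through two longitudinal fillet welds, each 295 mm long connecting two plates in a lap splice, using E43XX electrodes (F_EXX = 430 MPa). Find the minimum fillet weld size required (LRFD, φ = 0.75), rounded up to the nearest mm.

w = 11 mm

Total weld length L = 590 mm.
Required throat t_e = P_u / (φ × 0.6 F_EXX × L) = 854 / (0.75 × 0.6 × 430 × 590 × 10⁻³) = 7.48 mm.
Required leg w = t_e / 0.707 = 10.58 mm → use 11 mm.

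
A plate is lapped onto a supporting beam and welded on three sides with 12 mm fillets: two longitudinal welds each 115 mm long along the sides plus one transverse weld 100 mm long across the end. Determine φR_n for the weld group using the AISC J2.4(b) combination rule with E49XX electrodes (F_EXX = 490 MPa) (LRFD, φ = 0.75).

φR_n ≈ 646 kN

t_e = 0.707 × 12 = 8.484 mm.
R_nwl = 0.6 × 490 × 8.484 × 230 × 10⁻³ = 573.7 kN (longitudinal, 2 welds).
R_nwt = 0.6 × 490 × 8.484 × 100 × 10⁻³ = 249.4 kN (transverse, base value).
(i) R_nwl + R_nwt = 823.1 kN; (ii) 0.85 R_nwl + 1.5 R_nwt = 861.8 kN.
R_n = max = 861.8 kN [governs: (ii)]; φR_n = 646.3 kN.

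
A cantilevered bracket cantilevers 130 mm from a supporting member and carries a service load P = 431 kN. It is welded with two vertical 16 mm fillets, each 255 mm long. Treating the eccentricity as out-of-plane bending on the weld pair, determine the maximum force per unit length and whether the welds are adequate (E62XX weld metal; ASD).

E62XX → F_EXX = 620 MPa.
L_w = 2 × 255 = 510 mm; section modulus (unit throat) S = 2 × L²/6 = 21680 mm².
Direct shear f_v = P/L_w = 431×10³/510 = 845.1 N/mm.
Moment M = P × e = 431×10³ × 130 = 56030000 N·mm; bending f_b = M/S = 2585 N/mm.
f_max = √(f_v² + f_b²) = √(845.1² + 2585²) = 2720 N/mm.
r_n/Ω = (1/2.0) × 0.6 × 620 × (0.707 × 16) = 2104 N/mm → NOT adequate.

f_max ≈ 2720 N/mm; NOT adequate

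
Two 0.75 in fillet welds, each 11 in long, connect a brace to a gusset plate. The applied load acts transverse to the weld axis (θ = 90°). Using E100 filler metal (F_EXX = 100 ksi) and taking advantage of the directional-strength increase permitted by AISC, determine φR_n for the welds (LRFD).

φR_n ≈ 787 kip

t_e = 0.707 × 0.75 = 0.5302 in; A_we = 0.5302 × 22 = 11.67 in².
Directional factor: 1.0 + 0.5 sin^1.5(90°) = 1.5.
F_nw = 0.6 × 100 × 1.5 = 90 ksi.
φR_n = 0.75 × 90 × 11.67 = 787.4 kip.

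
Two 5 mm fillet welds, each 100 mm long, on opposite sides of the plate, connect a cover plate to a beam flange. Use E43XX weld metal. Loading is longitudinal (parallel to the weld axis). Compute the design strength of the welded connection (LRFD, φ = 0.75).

φR_n ≈ 137 kN

E43XX → F_EXX = 430 MPa.
Effective throat t_e = 0.707 × 5 = 3.535 mm.
Total length L = 200 mm; A_we = 3.535 × 200 = 707 mm².
F_nw = 0.6 F_EXX = 0.6 × 430 = 258 MPa.
φR_n = 0.75 × 258 × 707 × 10⁻³ = 136.8 kN.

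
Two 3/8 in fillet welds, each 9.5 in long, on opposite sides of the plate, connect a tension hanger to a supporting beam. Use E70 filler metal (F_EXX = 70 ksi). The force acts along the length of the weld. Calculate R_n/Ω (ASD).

R_n/Ω ≈ 106 kip

Effective throat t_e = 0.707 × 0.375 = 0.2651 in.
Total length L = 19 in; A_we = 0.2651 × 19 = 5.037 in².
F_nw = 0.6 F_EXX = 0.6 × 70 = 42 ksi.
R_n = 42 × 5.037 = 211.6 kip; R_n/Ω = 211.6/2.0 = 105.8 kip.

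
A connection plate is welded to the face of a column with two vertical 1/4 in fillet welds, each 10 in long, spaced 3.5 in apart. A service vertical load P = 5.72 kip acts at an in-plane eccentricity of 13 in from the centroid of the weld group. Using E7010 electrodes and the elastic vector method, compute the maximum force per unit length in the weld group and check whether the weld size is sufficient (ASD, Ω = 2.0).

f_max ≈ 1.84 kip/in; adequate

E70XX → F_EXX = 70 ksi.
Total weld length L_w = 20 in. Treat welds as unit-width lines.
Polar moment about centroid: J = 2[d³/12 + d(b/2)²] = 2[10³/12 + 10×1.75²] = 227.9 in³.
Direct shear f_v = P/L_w = 5.72 / 20 = 0.286 kip/in (vertical).
Torsion M = P·e = 5.72 × 13 = 74.36 kip·in.
Critical point at (x, y) = (1.75, 5) from centroid. f_tx = M·y/J = 1.631 kip/in; f_ty = M·x/J = 0.571 kip/in.
Resultant f_max = √[f_tx² + (f_v + f_ty)²] = √[1.631² + (0.286 + 0.571)²] = 1.843 kip/in.
Capacity per unit length: r_n/Ω = (1/2.0) × 0.6 × 70 × (0.707 × 0.25) = 3.712 kip/in.
1.843 ≤ 3.712 → adequate.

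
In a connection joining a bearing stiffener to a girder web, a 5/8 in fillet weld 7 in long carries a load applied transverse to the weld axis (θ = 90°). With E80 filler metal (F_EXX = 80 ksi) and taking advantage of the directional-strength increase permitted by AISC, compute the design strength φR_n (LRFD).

t_e = 0.707 × 0.625 = 0.4419 in; A_we = 0.4419 × 7 = 3.093 in².
Directional factor: 1.0 + 0.5 sin^1.5(90°) = 1.5.
F_nw = 0.6 × 80 × 1.5 = 72 ksi.
φR_n = 0.75 × 72 × 3.093 = 167 kips.

φR_n ≈ 167 kips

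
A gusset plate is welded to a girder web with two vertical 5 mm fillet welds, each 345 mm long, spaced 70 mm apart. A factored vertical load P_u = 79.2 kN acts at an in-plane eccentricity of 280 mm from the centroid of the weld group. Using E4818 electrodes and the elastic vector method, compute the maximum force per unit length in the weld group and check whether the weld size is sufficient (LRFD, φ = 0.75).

f_max ≈ 542 N/mm; adequate

E48XX → F_EXX = 480 MPa.
Total weld length L_w = 690 mm. Treat welds as unit-width lines.
Polar moment about centroid: J = 2[d³/12 + d(b/2)²] = 2[345³/12 + 345×35²] = 7689000 mm³.
Direct shear f_v = P/L_w = 79.2×10³ / 690 = 114.8 N/mm (vertical).
Torsion M = P·e = 79.2×10³ × 280 = 22176000 N·mm.
Critical point at (x, y) = (35, 172.5) from centroid. f_tx = M·y/J = 497.5 N/mm; f_ty = M·x/J = 100.9 N/mm.
Resultant f_max = √[f_tx² + (f_v + f_ty)²] = √[497.5² + (114.8 + 100.9)²] = 542.3 N/mm.
Capacity per unit length: φr_n = 0.75 × 0.6 × 480 × (0.707 × 5) = 763.6 N/mm.
542.3 ≤ 763.6 → adequate.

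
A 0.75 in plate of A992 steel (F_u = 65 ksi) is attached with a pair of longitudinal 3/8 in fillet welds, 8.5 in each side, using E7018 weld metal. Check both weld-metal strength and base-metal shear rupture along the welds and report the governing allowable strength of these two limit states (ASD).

E70XX → F_EXX = 70 ksi.
t_e = 0.707 × 0.375 = 0.2651 in; L = 17 in.
Weld metal: R_n/Ω = (1/2.0) × 0.6 × 70 × 0.2651 × 17 = 94.65 kips.
Base metal (shear rupture): R_n/Ω = (1/2.0) × 0.6 × 65 × 0.75 × 17 = 248.6 kips.
Governing: weld metal.

R_n/Ω ≈ 94.6 kips (weld metal governs)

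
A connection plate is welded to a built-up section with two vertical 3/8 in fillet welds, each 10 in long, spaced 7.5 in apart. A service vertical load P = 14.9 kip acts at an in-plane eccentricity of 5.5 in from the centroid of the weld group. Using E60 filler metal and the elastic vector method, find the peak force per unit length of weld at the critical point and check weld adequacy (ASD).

f_max ≈ 1.7 kip/in; adequate

E60XX → F_EXX = 60 ksi.
Total weld length L_w = 20 in. Treat welds as unit-width lines.
Polar moment about centroid: J = 2[d³/12 + d(b/2)²] = 2[10³/12 + 10×3.75²] = 447.9 in³.
Direct shear f_v = P/L_w = 14.9 / 20 = 0.745 kip/in (vertical).
Torsion M = P·e = 14.9 × 5.5 = 81.95 kip·in.
Critical point at (x, y) = (3.75, 5) from centroid. f_tx = M·y/J = 0.9148 kip/in; f_ty = M·x/J = 0.6861 kip/in.
Resultant f_max = √[f_tx² + (f_v + f_ty)²] = √[0.9148² + (0.745 + 0.6861)²] = 1.698 kip/in.
Capacity per unit length: r_n/Ω = (1/2.0) × 0.6 × 60 × (0.707 × 0.375) = 4.772 kip/in.
1.698 ≤ 4.772 → adequate.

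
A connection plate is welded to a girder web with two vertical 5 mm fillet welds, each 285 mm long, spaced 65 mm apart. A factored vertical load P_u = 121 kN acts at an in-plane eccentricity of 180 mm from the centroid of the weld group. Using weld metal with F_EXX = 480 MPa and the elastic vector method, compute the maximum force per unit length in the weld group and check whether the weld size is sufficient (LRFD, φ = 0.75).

f_max ≈ 789 N/mm; NOT adequate

Total weld length L_w = 570 mm. Treat welds as unit-width lines.
Polar moment about centroid: J = 2[d³/12 + d(b/2)²] = 2[285³/12 + 285×32.5²] = 4460000 mm³.
Direct shear f_v = P/L_w = 121×10³ / 570 = 212.3 N/mm (vertical).
Torsion M = P·e = 121×10³ × 180 = 21780000 N·mm.
Critical point at (x, y) = (32.5, 142.5) from centroid. f_tx = M·y/J = 695.8 N/mm; f_ty = M·x/J = 158.7 N/mm.
Resultant f_max = √[f_tx² + (f_v + f_ty)²] = √[695.8² + (212.3 + 158.7)²] = 788.6 N/mm.
Capacity per unit length: φr_n = 0.75 × 0.6 × 480 × (0.707 × 5) = 763.6 N/mm.
788.6 > 763.6 → NOT adequate.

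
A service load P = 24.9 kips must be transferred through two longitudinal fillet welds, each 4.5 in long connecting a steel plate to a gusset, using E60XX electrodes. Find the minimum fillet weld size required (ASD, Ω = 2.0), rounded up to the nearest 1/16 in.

w = 1/4 in

E60XX → F_EXX = 60 ksi.
Total weld length L = 9 in.
Required throat t_e = P × Ω / (0.6 F_EXX × L) = 24.9 × 2.0 / (0.6 × 60 × 9) = 0.1537 in.
Required leg w = t_e / 0.707 = 0.2174 in → use 1/4 in.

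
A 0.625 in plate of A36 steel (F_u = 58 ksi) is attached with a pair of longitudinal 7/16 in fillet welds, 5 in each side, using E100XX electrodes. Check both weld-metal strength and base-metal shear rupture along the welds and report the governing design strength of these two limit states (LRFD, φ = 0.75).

φR_n ≈ 139 kips (weld metal governs)

E100XX → F_EXX = 100 ksi.
t_e = 0.707 × 0.4375 = 0.3093 in; L = 10 in.
Weld metal: φR_n = 0.75 × 0.6 × 100 × 0.3093 × 10 = 139.2 kips.
Base metal (shear rupture): φR_n = 0.75 × 0.6 × 58 × 0.625 × 10 = 163.1 kips.
Governing: weld metal.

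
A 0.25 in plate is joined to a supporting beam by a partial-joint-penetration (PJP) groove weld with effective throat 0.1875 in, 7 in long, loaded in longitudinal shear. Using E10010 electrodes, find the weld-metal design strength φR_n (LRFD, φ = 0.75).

E100XX → F_EXX = 100 ksi.
Effective throat (given) t_e = 0.1875 in.
A_we = 0.1875 × 7 = 1.312 in².
F_nw = 0.6 F_EXX = 60 ksi.
φR_n = 0.75 × 60 × 1.312 = 59.06 kip.

φR_n ≈ 59.1 kip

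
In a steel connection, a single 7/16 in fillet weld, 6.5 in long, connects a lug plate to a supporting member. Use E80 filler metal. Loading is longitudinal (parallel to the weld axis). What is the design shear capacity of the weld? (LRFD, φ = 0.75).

φR_n ≈ 72.4 kip

E80XX → F_EXX = 80 ksi.
Effective throat t_e = 0.707 × 0.4375 = 0.3093 in.
Total length L = 6.5 in; A_we = 0.3093 × 6.5 = 2.011 in².
F_nw = 0.6 F_EXX = 0.6 × 80 = 48 ksi.
φR_n = 0.75 × 48 × 2.011 = 72.38 kip.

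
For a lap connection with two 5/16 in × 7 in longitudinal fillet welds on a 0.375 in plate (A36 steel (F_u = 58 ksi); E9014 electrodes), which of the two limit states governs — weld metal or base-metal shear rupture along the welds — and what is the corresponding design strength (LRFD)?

E90XX → F_EXX = 90 ksi.
t_e = 0.707 × 0.3125 = 0.2209 in; L = 14 in.
Weld metal: φR_n = 0.75 × 0.6 × 90 × 0.2209 × 14 = 125.3 kip.
Base metal (shear rupture): φR_n = 0.75 × 0.6 × 58 × 0.375 × 14 = 137 kip.
Governing: weld metal.

φR_n ≈ 125 kip (weld metal governs)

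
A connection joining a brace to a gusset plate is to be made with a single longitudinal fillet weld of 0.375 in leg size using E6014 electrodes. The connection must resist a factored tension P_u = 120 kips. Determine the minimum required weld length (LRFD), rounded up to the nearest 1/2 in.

E60XX → F_EXX = 60 ksi.
Throat t_e = 0.707 × 0.375 = 0.2651 in.
φr_n = 0.75 × 0.6 × 60 × 0.2651 = 7.158 kips/in.
L_req = P_u / φr_n = 120 / 7.158 = 16.76 in total.
Round up → use L = 17 in.

L = 17 in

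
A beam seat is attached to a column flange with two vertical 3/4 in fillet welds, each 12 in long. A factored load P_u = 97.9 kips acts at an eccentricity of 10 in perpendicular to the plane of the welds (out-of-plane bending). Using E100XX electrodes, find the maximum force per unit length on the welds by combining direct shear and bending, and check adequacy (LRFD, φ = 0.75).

f_max ≈ 20.8 kip/in; adequate

E100XX → F_EXX = 100 ksi.
L_w = 2 × 12 = 24 in; section modulus (unit throat) S = 2 × L²/6 = 48 in².
Direct shear f_v = P/L_w = 97.9/24 = 4.079 kip/in.
Moment M = P × e = 97.9 × 10 = 979 kip·in; bending f_b = M/S = 20.4 kip/in.
f_max = √(f_v² + f_b²) = √(4.079² + 20.4²) = 20.8 kip/in.
φr_n = 0.75 × 0.6 × 100 × (0.707 × 0.75) = 23.86 kip/in → adequate.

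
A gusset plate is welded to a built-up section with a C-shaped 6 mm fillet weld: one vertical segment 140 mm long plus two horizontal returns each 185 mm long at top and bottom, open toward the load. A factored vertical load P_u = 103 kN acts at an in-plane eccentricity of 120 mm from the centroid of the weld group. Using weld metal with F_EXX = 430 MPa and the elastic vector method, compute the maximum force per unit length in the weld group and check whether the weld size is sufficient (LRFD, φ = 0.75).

f_max ≈ 610 N/mm; adequate

Total weld length L_w = 510 mm. Treat welds as unit-width lines.
Centroid: x̄ = 2×185×92.5 / 510 = 67.11 mm from the vertical weld.
Polar moment about centroid: J = I_x + I_y = [140³/12 + 2×185×70²] + [140×67.11² + 2(185³/12 + 185×25.39²)] = 3966000 mm³.
Direct shear f_v = P/L_w = 103×10³ / 510 = 202 N/mm (vertical).
Torsion M = P·e = 103×10³ × 120 = 12360000 N·mm.
Critical point at (x, y) = (117.9, 70) from centroid. f_tx = M·y/J = 218.2 N/mm; f_ty = M·x/J = 367.4 N/mm.
Resultant f_max = √[f_tx² + (f_v + f_ty)²] = √[218.2² + (202 + 367.4)²] = 609.7 N/mm.
Capacity per unit length: φr_n = 0.75 × 0.6 × 430 × (0.707 × 6) = 820.8 N/mm.
609.7 ≤ 820.8 → adequate.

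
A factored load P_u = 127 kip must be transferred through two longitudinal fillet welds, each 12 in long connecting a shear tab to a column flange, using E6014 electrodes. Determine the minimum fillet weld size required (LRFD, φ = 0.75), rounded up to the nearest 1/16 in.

w = 5/16 in

E60XX → F_EXX = 60 ksi.
Total weld length L = 24 in.
Required throat t_e = P_u / (φ × 0.6 F_EXX × L) = 127 / (0.75 × 0.6 × 60 × 24) = 0.196 in.
Required leg w = t_e / 0.707 = 0.2772 in → use 5/16 in.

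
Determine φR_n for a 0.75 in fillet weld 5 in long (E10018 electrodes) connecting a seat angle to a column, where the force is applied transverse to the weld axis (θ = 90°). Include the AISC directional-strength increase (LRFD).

φR_n ≈ 179 kip

E100XX → F_EXX = 100 ksi.
t_e = 0.707 × 0.75 = 0.5302 in; A_we = 0.5302 × 5 = 2.651 in².
Directional factor: 1.0 + 0.5 sin^1.5(90°) = 1.5.
F_nw = 0.6 × 100 × 1.5 = 90 ksi.
φR_n = 0.75 × 90 × 2.651 = 179 kip.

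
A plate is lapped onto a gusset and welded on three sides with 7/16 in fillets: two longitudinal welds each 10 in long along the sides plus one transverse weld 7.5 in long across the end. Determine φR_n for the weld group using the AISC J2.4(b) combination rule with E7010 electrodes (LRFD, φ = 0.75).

E70XX → F_EXX = 70 ksi.
t_e = 0.707 × 0.4375 = 0.3093 in.
R_nwl = 0.6 × 70 × 0.3093 × 20 = 259.8 kips (longitudinal, 2 welds).
R_nwt = 0.6 × 70 × 0.3093 × 7.5 = 97.43 kips (transverse, base value).
(i) R_nwl + R_nwt = 357.3 kips; (ii) 0.85 R_nwl + 1.5 R_nwt = 367 kips.
R_n = max = 367 kips [governs: (ii)]; φR_n = 275.2 kips.

φR_n ≈ 275 kips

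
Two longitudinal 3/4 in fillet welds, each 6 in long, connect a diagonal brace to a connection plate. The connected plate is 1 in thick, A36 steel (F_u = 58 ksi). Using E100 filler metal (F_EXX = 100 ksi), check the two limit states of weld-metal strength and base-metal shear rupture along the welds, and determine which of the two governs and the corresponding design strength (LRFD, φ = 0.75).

φR_n ≈ 286 kip (weld metal governs)

t_e = 0.707 × 0.75 = 0.5302 in; L = 12 in.
Weld metal: φR_n = 0.75 × 0.6 × 100 × 0.5302 × 12 = 286.3 kip.
Base metal (shear rupture): φR_n = 0.75 × 0.6 × 58 × 1 × 12 = 313.2 kip.
Governing: weld metal.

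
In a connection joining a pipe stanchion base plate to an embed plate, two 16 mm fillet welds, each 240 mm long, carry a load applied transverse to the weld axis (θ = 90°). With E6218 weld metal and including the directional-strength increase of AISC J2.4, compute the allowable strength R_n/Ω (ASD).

E62XX → F_EXX = 620 MPa.
t_e = 0.707 × 16 = 11.31 mm; A_we = 11.31 × 480 = 5430 mm².
Directional factor: 1.0 + 0.5 sin^1.5(90°) = 1.5.
F_nw = 0.6 × 620 × 1.5 = 558 MPa.
R_n/Ω = (558 × 5430) / 2.0 × 10⁻³ = 1515 kN.

R_n/Ω ≈ 1510 kN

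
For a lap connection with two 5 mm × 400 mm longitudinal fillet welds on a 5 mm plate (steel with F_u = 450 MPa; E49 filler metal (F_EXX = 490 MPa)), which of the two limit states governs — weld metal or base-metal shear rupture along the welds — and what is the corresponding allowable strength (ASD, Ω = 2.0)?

t_e = 0.707 × 5 = 3.535 mm; L = 800 mm.
Weld metal: R_n/Ω = (1/2.0) × 0.6 × 490 × 3.535 × 800 × 10⁻³ = 415.7 kN.
Base metal (shear rupture): R_n/Ω = (1/2.0) × 0.6 × 450 × 5 × 800 × 10⁻³ = 540 kN.
Governing: weld metal.

R_n/Ω ≈ 416 kN (weld metal governs)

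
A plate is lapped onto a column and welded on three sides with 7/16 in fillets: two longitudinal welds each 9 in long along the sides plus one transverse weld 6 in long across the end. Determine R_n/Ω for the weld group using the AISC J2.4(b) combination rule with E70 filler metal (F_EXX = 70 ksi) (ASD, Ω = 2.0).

R_n/Ω ≈ 158 kip

t_e = 0.707 × 0.4375 = 0.3093 in.
R_nwl = 0.6 × 70 × 0.3093 × 18 = 233.8 kip (longitudinal, 2 welds).
R_nwt = 0.6 × 70 × 0.3093 × 6 = 77.95 kip (transverse, base value).
(i) R_nwl + R_nwt = 311.8 kip; (ii) 0.85 R_nwl + 1.5 R_nwt = 315.7 kip.
R_n = max = 315.7 kip [governs: (ii)]; R_n/Ω = 157.8 kip.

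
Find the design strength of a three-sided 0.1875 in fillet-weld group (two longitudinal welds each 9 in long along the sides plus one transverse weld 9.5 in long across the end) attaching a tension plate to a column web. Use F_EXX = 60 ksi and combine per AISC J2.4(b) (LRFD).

φR_n ≈ 106 kips

t_e = 0.707 × 0.1875 = 0.1326 in.
R_nwl = 0.6 × 60 × 0.1326 × 18 = 85.9 kips (longitudinal, 2 welds).
R_nwt = 0.6 × 60 × 0.1326 × 9.5 = 45.34 kips (transverse, base value).
(i) R_nwl + R_nwt = 131.2 kips; (ii) 0.85 R_nwl + 1.5 R_nwt = 141 kips.
R_n = max = 141 kips [governs: (ii)]; φR_n = 105.8 kips.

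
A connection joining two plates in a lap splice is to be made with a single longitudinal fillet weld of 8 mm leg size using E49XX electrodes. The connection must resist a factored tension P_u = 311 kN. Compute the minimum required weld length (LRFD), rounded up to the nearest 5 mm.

E49XX → F_EXX = 490 MPa.
Throat t_e = 0.707 × 8 = 5.656 mm.
φr_n = 0.75 × 0.6 × 490 × 5.656 × 10⁻³ = 1.247 kN/mm.
L_req = P_u / φr_n = 311 / 1.247 = 249.4 mm total.
Round up → use L = 250 mm.

L = 250 mm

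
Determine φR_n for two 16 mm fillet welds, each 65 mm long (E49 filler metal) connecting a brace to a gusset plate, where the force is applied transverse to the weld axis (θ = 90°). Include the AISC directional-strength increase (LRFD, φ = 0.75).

E49XX → F_EXX = 490 MPa.
t_e = 0.707 × 16 = 11.31 mm; A_we = 11.31 × 130 = 1471 mm².
Directional factor: 1.0 + 0.5 sin^1.5(90°) = 1.5.
F_nw = 0.6 × 490 × 1.5 = 441 MPa.
φR_n = 0.75 × 441 × 1471 × 10⁻³ = 486.4 kN.

φR_n ≈ 486 kN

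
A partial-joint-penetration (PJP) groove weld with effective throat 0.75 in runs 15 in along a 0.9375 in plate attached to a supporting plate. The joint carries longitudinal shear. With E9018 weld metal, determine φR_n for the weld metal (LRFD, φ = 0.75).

φR_n ≈ 456 kip

E90XX → F_EXX = 90 ksi.
Effective throat (given) t_e = 0.75 in.
A_we = 0.75 × 15 = 11.25 in².
F_nw = 0.6 F_EXX = 54 ksi.
φR_n = 0.75 × 54 × 11.25 = 455.6 kip.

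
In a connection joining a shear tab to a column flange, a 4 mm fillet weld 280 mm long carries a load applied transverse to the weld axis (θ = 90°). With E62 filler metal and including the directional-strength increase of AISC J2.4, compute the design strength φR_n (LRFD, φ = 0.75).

E62XX → F_EXX = 620 MPa.
t_e = 0.707 × 4 = 2.828 mm; A_we = 2.828 × 280 = 791.8 mm².
Directional factor: 1.0 + 0.5 sin^1.5(90°) = 1.5.
F_nw = 0.6 × 620 × 1.5 = 558 MPa.
φR_n = 0.75 × 558 × 791.8 × 10⁻³ = 331.4 kN.

φR_n ≈ 331 kN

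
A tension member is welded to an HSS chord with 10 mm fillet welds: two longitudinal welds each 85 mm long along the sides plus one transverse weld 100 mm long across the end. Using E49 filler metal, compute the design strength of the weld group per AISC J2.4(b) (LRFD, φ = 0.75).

φR_n ≈ 459 kN

E49XX → F_EXX = 490 MPa.
t_e = 0.707 × 10 = 7.07 mm.
R_nwl = 0.6 × 490 × 7.07 × 170 × 10⁻³ = 353.4 kN (longitudinal, 2 welds).
R_nwt = 0.6 × 490 × 7.07 × 100 × 10⁻³ = 207.9 kN (transverse, base value).
(i) R_nwl + R_nwt = 561.2 kN; (ii) 0.85 R_nwl + 1.5 R_nwt = 612.1 kN.
R_n = max = 612.1 kN [governs: (ii)]; φR_n = 459.1 kN.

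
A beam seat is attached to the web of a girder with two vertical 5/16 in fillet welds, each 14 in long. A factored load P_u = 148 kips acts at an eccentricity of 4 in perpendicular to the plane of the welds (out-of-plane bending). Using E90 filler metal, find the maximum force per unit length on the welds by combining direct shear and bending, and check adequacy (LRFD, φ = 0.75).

E90XX → F_EXX = 90 ksi.
L_w = 2 × 14 = 28 in; section modulus (unit throat) S = 2 × L²/6 = 65.33 in².
Direct shear f_v = P/L_w = 148/28 = 5.286 kip/in.
Moment M = P × e = 148 × 4 = 592 kip·in; bending f_b = M/S = 9.061 kip/in.
f_max = √(f_v² + f_b²) = √(5.286² + 9.061²) = 10.49 kip/in.
φr_n = 0.75 × 0.6 × 90 × (0.707 × 0.3125) = 8.948 kip/in → NOT adequate.

f_max ≈ 10.5 kip/in; NOT adequate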